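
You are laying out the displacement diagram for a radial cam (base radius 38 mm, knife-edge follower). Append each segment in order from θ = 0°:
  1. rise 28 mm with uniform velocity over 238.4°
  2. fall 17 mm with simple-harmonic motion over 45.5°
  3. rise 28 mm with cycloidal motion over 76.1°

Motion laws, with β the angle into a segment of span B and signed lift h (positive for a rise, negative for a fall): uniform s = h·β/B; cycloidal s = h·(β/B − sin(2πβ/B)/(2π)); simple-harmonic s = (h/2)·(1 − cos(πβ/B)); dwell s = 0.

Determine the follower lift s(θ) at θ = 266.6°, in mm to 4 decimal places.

seg 1 [0°–238.4°] uniform, h=28: full span → s += 28 → s = 28.0000
seg 2 [238.4°–283.9°] simple-harmonic, h=-17: θ=266.6° here. β=28.2, B=45.5. -17/2·(1 − cos(π·0.6198)) = -11.6236 → s = 16.3764

16.3764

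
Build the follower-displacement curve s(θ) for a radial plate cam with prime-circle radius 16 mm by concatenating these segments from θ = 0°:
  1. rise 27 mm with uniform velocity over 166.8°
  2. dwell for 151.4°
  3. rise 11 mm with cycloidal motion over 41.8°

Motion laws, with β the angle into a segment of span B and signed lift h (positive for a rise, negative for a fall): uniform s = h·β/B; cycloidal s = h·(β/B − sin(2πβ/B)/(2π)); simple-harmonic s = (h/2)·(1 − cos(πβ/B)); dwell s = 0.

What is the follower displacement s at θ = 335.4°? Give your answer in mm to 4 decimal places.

seg 1 [0°–166.8°] uniform, h=27: full span → s += 27 → s = 27.0000
seg 2 [166.8°–318.2°] dwell: s stays 27.0000
seg 3 [318.2°–360°] cycloidal, h=11: θ=335.4° here. β=17.2, B=41.8. 11·(0.4115 − sin(2π·0.4115)/(2π)) = 3.6021 → s = 30.6021

30.6021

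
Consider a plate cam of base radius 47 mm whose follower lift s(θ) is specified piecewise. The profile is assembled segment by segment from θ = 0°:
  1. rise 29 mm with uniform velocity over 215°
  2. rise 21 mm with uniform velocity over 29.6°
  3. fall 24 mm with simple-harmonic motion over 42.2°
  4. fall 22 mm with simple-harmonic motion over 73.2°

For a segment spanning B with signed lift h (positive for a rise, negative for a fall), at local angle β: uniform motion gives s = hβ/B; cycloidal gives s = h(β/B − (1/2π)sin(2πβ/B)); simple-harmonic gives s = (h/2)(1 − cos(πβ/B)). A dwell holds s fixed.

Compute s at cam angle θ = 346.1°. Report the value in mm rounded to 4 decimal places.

seg 1 [0°–215°] uniform, h=29: full span → s += 29 → s = 29.0000
seg 2 [215°–244.6°] uniform, h=21: full span → s += 21 → s = 50.0000
seg 3 [244.6°–286.8°] simple-harmonic, h=-24: full span → s += -24 → s = 26.0000
seg 4 [286.8°–360°] simple-harmonic, h=-22: θ=346.1° here. β=59.3, B=73.2. -22/2·(1 − cos(π·0.8101)) = -20.1000 → s = 5.9000

5.9000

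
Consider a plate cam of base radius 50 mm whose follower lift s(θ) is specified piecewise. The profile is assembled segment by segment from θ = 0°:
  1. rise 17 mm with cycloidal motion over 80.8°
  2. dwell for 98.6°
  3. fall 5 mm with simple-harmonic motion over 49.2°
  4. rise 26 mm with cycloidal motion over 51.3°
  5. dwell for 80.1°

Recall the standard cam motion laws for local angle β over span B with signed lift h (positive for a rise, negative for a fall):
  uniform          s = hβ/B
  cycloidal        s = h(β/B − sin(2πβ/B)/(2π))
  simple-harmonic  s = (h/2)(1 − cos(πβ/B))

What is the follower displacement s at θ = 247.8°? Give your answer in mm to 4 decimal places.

seg 1 [0°–80.8°] cycloidal, h=17: full span → s += 17 → s = 17.0000
seg 2 [80.8°–179.4°] dwell: s stays 17.0000
seg 3 [179.4°–228.6°] simple-harmonic, h=-5: full span → s += -5 → s = 12.0000
seg 4 [228.6°–279.9°] cycloidal, h=26: θ=247.8° here. β=19.2, B=51.3. 26·(0.3743 − sin(2π·0.3743)/(2π)) = 6.7916 → s = 18.7916

18.7916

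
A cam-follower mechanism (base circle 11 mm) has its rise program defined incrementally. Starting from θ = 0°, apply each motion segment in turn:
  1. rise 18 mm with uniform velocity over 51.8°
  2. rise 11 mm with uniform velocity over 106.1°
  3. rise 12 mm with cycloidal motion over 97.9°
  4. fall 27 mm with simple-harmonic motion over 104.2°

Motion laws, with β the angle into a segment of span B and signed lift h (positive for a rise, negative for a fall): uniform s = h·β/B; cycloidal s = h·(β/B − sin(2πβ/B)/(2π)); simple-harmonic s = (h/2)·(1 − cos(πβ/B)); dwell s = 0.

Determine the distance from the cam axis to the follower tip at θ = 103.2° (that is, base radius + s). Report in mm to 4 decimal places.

seg 1 [0°–51.8°] uniform, h=18: full span → s += 18 → s = 18.0000
seg 2 [51.8°–157.9°] uniform, h=11: θ=103.2° here. β=51.4, B=106.1. 11·51.4/106.1 = 5.3289 → s = 23.3289
radial distance = base radius + s = 11 + 23.3289 = 34.3289

34.3289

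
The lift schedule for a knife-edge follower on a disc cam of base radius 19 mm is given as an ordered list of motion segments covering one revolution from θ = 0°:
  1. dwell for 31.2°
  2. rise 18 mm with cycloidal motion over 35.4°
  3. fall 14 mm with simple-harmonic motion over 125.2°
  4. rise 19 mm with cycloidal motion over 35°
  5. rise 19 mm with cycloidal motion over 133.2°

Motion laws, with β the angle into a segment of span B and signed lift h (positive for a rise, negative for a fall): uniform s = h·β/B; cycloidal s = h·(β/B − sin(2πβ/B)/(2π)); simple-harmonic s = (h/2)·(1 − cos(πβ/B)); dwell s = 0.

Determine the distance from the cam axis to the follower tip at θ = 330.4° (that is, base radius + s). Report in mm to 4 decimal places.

seg 1 [0°–31.2°] dwell: s stays 0.0000
seg 2 [31.2°–66.6°] cycloidal, h=18: full span → s += 18 → s = 18.0000
seg 3 [66.6°–191.8°] simple-harmonic, h=-14: full span → s += -14 → s = 4.0000
seg 4 [191.8°–226.8°] cycloidal, h=19: full span → s += 19 → s = 23.0000
seg 5 [226.8°–360°] cycloidal, h=19: θ=330.4° here. β=103.6, B=133.2. 19·(0.7778 − sin(2π·0.7778)/(2π)) = 17.7558 → s = 40.7558
radial distance = base radius + s = 19 + 40.7558 = 59.7558

59.7558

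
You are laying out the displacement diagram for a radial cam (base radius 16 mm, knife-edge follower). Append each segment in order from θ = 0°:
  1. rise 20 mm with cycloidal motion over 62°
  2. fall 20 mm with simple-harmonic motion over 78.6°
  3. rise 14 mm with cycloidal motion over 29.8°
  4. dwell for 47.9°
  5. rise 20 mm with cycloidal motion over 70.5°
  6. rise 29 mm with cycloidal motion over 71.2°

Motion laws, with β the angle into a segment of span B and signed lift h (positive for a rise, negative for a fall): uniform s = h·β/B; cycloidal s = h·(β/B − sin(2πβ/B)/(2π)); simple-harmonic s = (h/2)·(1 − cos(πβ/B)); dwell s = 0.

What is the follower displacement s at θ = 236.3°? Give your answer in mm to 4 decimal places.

seg 1 [0°–62°] cycloidal, h=20: full span → s += 20 → s = 20.0000
seg 2 [62°–140.6°] simple-harmonic, h=-20: full span → s += -20 → s = 0.0000
seg 3 [140.6°–170.4°] cycloidal, h=14: full span → s += 14 → s = 14.0000
seg 4 [170.4°–218.3°] dwell: s stays 14.0000
seg 5 [218.3°–288.8°] cycloidal, h=20: θ=236.3° here. β=18, B=70.5. 20·(0.2553 − sin(2π·0.2553)/(2π)) = 1.9251 → s = 15.9251

15.9251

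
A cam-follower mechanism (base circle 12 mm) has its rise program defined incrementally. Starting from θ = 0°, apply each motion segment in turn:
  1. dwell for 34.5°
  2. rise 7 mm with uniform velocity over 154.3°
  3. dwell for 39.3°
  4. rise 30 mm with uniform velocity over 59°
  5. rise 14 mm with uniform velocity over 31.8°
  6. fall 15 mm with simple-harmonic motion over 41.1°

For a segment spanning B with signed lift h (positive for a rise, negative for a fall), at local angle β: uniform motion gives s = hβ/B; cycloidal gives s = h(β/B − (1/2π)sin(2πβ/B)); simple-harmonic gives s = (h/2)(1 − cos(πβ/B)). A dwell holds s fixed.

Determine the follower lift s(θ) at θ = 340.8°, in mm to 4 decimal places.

seg 1 [0°–34.5°] dwell: s stays 0.0000
seg 2 [34.5°–188.8°] uniform, h=7: full span → s += 7 → s = 7.0000
seg 3 [188.8°–228.1°] dwell: s stays 7.0000
seg 4 [228.1°–287.1°] uniform, h=30: full span → s += 30 → s = 37.0000
seg 5 [287.1°–318.9°] uniform, h=14: full span → s += 14 → s = 51.0000
seg 6 [318.9°–360°] simple-harmonic, h=-15: θ=340.8° here. β=21.9, B=41.1. -15/2·(1 − cos(π·0.5328)) = -8.2726 → s = 42.7274

42.7274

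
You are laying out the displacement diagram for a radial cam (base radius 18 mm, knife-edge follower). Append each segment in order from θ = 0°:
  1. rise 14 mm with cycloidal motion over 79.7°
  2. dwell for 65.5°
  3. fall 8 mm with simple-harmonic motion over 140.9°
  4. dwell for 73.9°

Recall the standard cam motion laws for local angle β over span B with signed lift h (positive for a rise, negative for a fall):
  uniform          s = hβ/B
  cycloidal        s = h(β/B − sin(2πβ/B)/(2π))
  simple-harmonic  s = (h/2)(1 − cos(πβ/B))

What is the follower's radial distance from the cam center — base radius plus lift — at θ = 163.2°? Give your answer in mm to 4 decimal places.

seg 1 [0°–79.7°] cycloidal, h=14: full span → s += 14 → s = 14.0000
seg 2 [79.7°–145.2°] dwell: s stays 14.0000
seg 3 [145.2°–286.1°] simple-harmonic, h=-8: θ=163.2° here. β=18, B=140.9. -8/2·(1 − cos(π·0.1278)) = -0.3178 → s = 13.6822
radial distance = base radius + s = 18 + 13.6822 = 31.6822

31.6822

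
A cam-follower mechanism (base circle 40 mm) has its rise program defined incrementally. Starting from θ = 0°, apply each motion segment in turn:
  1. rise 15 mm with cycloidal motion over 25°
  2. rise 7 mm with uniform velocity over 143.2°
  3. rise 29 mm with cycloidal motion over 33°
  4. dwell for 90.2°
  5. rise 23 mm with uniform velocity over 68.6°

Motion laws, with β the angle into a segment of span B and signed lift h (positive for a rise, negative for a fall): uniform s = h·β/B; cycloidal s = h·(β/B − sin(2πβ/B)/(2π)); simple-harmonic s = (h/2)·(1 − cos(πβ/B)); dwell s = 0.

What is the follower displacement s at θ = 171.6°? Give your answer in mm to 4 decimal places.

seg 1 [0°–25°] cycloidal, h=15: full span → s += 15 → s = 15.0000
seg 2 [25°–168.2°] uniform, h=7: full span → s += 7 → s = 22.0000
seg 3 [168.2°–201.2°] cycloidal, h=29: θ=171.6° here. β=3.4, B=33. 29·(0.1030 − sin(2π·0.1030)/(2π)) = 0.2044 → s = 22.2044

22.2044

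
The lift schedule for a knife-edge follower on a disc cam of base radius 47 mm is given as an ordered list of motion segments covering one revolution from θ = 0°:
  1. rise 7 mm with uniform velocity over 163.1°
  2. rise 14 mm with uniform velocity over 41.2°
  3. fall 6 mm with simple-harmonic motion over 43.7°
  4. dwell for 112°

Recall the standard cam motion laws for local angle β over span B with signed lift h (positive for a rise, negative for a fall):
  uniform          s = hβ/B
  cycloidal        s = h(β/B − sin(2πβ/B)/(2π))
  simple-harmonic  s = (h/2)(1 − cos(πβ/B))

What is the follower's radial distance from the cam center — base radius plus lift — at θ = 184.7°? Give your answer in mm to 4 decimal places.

seg 1 [0°–163.1°] uniform, h=7: full span → s += 7 → s = 7.0000
seg 2 [163.1°–204.3°] uniform, h=14: θ=184.7° here. β=21.6, B=41.2. 14·21.6/41.2 = 7.3398 → s = 14.3398
radial distance = base radius + s = 47 + 14.3398 = 61.3398

61.3398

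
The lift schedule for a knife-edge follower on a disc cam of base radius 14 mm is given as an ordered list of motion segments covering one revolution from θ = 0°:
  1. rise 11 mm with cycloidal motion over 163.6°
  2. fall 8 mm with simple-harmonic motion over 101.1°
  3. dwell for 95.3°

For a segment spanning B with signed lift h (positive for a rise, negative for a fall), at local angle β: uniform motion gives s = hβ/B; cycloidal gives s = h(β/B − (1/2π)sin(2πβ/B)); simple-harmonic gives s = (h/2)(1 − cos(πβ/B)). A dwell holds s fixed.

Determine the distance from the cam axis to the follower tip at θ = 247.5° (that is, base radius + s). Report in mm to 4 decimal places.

seg 1 [0°–163.6°] cycloidal, h=11: full span → s += 11 → s = 11.0000
seg 2 [163.6°–264.7°] simple-harmonic, h=-8: θ=247.5° here. β=83.9, B=101.1. -8/2·(1 − cos(π·0.8299)) = -7.4421 → s = 3.5579
radial distance = base radius + s = 14 + 3.5579 = 17.5579

17.5579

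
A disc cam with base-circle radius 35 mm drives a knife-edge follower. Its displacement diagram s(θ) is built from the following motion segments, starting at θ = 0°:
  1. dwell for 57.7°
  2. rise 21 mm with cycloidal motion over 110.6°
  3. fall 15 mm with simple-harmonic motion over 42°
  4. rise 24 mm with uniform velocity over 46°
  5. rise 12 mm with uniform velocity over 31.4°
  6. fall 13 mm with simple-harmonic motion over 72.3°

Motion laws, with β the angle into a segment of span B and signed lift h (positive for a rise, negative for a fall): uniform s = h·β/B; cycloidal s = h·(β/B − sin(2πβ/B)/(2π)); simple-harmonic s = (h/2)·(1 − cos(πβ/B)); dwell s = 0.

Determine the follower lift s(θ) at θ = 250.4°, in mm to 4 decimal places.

seg 1 [0°–57.7°] dwell: s stays 0.0000
seg 2 [57.7°–168.3°] cycloidal, h=21: full span → s += 21 → s = 21.0000
seg 3 [168.3°–210.3°] simple-harmonic, h=-15: full span → s += -15 → s = 6.0000
seg 4 [210.3°–256.3°] uniform, h=24: θ=250.4° here. β=40.1, B=46. 24·40.1/46 = 20.9217 → s = 26.9217

26.9217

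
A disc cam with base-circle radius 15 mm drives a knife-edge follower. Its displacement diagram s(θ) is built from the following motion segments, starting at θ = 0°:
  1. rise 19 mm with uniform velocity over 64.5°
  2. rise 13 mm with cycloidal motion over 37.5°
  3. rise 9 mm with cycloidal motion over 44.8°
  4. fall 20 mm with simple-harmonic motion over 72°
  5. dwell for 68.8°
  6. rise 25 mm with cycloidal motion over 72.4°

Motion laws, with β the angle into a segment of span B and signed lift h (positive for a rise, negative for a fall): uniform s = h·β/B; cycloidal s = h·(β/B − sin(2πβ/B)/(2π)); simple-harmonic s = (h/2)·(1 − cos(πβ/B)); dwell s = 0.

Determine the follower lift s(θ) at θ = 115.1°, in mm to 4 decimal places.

seg 1 [0°–64.5°] uniform, h=19: full span → s += 19 → s = 19.0000
seg 2 [64.5°–102°] cycloidal, h=13: full span → s += 13 → s = 32.0000
seg 3 [102°–146.8°] cycloidal, h=9: θ=115.1° here. β=13.1, B=44.8. 9·(0.2924 − sin(2π·0.2924)/(2π)) = 1.2499 → s = 33.2499

33.2499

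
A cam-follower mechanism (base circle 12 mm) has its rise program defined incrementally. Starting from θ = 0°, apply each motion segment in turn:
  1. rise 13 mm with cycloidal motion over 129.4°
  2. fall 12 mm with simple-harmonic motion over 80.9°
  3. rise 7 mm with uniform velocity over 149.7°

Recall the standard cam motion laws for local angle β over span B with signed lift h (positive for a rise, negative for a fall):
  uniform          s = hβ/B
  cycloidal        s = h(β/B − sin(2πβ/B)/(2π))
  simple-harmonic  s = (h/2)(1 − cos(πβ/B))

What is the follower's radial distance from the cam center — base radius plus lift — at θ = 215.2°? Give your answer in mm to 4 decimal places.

seg 1 [0°–129.4°] cycloidal, h=13: full span → s += 13 → s = 13.0000
seg 2 [129.4°–210.3°] simple-harmonic, h=-12: full span → s += -12 → s = 1.0000
seg 3 [210.3°–360°] uniform, h=7: θ=215.2° here. β=4.9, B=149.7. 7·4.9/149.7 = 0.2291 → s = 1.2291
radial distance = base radius + s = 12 + 1.2291 = 13.2291

13.2291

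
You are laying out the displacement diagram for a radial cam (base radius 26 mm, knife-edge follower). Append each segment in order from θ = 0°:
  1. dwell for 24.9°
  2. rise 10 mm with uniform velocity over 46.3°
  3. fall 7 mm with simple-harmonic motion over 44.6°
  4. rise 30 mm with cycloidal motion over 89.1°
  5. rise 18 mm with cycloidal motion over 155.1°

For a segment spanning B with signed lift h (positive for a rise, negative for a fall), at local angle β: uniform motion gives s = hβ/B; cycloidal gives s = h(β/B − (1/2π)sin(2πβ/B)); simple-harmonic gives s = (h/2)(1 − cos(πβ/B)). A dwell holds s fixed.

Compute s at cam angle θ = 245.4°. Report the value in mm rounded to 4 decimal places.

seg 1 [0°–24.9°] dwell: s stays 0.0000
seg 2 [24.9°–71.2°] uniform, h=10: full span → s += 10 → s = 10.0000
seg 3 [71.2°–115.8°] simple-harmonic, h=-7: full span → s += -7 → s = 3.0000
seg 4 [115.8°–204.9°] cycloidal, h=30: full span → s += 30 → s = 33.0000
seg 5 [204.9°–360°] cycloidal, h=18: θ=245.4° here. β=40.5, B=155.1. 18·(0.2611 − sin(2π·0.2611)/(2π)) = 1.8424 → s = 34.8424

34.8424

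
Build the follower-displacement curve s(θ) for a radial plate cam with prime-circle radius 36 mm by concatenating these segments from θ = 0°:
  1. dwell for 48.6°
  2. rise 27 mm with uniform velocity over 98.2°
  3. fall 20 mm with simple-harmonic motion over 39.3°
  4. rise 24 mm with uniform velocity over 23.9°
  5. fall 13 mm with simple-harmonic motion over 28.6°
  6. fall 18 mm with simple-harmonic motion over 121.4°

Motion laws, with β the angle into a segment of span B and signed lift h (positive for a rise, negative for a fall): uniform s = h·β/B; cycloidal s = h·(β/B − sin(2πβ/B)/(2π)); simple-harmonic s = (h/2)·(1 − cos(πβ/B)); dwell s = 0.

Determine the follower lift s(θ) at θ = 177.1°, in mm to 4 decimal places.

seg 1 [0°–48.6°] dwell: s stays 0.0000
seg 2 [48.6°–146.8°] uniform, h=27: full span → s += 27 → s = 27.0000
seg 3 [146.8°–186.1°] simple-harmonic, h=-20: θ=177.1° here. β=30.3, B=39.3. -20/2·(1 − cos(π·0.7710)) = -17.5217 → s = 9.4783

9.4783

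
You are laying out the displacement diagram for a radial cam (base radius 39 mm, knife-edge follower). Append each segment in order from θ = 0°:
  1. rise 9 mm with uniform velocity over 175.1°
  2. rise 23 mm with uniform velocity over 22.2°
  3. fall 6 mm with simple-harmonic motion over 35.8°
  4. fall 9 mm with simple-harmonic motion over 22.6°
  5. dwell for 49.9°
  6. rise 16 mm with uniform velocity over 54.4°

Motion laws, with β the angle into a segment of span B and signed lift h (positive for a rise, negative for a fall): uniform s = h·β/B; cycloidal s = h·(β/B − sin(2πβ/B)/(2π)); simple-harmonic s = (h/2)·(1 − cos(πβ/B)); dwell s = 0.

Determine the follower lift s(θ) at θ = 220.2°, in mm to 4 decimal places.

seg 1 [0°–175.1°] uniform, h=9: full span → s += 9 → s = 9.0000
seg 2 [175.1°–197.3°] uniform, h=23: full span → s += 23 → s = 32.0000
seg 3 [197.3°–233.1°] simple-harmonic, h=-6: θ=220.2° here. β=22.9, B=35.8. -6/2·(1 − cos(π·0.6397)) = -4.2745 → s = 27.7255

27.7255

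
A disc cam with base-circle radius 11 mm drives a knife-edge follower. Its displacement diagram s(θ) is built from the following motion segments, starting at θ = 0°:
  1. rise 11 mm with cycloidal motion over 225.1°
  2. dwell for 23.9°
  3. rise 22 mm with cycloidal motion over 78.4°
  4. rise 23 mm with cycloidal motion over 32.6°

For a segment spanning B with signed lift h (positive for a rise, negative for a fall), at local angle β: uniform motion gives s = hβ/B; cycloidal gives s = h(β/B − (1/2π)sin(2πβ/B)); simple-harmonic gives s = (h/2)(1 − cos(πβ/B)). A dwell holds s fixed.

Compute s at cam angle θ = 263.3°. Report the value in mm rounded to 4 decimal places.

seg 1 [0°–225.1°] cycloidal, h=11: full span → s += 11 → s = 11.0000
seg 2 [225.1°–249°] dwell: s stays 11.0000
seg 3 [249°–327.4°] cycloidal, h=22: θ=263.3° here. β=14.3, B=78.4. 22·(0.1824 − sin(2π·0.1824)/(2π)) = 0.8225 → s = 11.8225

11.8225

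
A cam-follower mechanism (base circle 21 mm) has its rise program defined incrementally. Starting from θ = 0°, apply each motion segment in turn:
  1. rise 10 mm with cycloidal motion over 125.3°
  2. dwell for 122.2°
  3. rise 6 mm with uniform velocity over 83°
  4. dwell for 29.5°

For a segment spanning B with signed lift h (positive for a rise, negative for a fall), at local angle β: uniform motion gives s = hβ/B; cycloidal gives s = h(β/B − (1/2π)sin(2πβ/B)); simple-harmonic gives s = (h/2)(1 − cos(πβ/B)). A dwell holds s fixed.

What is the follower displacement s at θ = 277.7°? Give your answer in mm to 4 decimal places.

seg 1 [0°–125.3°] cycloidal, h=10: full span → s += 10 → s = 10.0000
seg 2 [125.3°–247.5°] dwell: s stays 10.0000
seg 3 [247.5°–330.5°] uniform, h=6: θ=277.7° here. β=30.2, B=83. 6·30.2/83 = 2.1831 → s = 12.1831

12.1831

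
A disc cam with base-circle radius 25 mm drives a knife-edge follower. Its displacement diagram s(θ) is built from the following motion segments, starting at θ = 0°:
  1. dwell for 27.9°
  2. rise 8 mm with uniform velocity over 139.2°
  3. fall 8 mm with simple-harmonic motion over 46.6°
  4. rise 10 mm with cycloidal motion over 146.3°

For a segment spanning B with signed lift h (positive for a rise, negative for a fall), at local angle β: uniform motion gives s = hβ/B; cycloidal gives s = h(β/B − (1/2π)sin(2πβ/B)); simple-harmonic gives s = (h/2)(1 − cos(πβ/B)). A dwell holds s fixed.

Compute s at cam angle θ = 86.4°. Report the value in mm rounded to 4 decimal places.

seg 1 [0°–27.9°] dwell: s stays 0.0000
seg 2 [27.9°–167.1°] uniform, h=8: θ=86.4° here. β=58.5, B=139.2. 8·58.5/139.2 = 3.3621 → s = 3.3621

3.3621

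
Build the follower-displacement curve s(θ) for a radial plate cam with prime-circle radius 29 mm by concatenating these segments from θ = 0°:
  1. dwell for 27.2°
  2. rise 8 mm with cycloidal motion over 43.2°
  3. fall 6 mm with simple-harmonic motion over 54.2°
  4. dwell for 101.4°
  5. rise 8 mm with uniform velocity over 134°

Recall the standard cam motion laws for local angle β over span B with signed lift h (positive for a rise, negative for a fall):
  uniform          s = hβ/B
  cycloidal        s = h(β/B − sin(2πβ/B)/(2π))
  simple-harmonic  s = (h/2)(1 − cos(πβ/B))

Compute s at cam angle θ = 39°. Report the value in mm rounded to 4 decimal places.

seg 1 [0°–27.2°] dwell: s stays 0.0000
seg 2 [27.2°–70.4°] cycloidal, h=8: θ=39° here. β=11.8, B=43.2. 8·(0.2731 − sin(2π·0.2731)/(2π)) = 0.9254 → s = 0.9254

0.9254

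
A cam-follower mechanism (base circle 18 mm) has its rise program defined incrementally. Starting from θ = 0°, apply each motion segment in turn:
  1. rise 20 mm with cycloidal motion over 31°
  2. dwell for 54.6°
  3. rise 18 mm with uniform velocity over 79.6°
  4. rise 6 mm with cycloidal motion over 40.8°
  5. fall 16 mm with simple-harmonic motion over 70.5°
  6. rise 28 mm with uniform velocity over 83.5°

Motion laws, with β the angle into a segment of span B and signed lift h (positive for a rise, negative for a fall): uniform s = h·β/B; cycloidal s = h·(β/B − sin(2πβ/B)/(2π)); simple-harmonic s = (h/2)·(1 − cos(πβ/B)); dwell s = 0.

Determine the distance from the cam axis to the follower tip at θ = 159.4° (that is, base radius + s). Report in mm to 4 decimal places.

seg 1 [0°–31°] cycloidal, h=20: full span → s += 20 → s = 20.0000
seg 2 [31°–85.6°] dwell: s stays 20.0000
seg 3 [85.6°–165.2°] uniform, h=18: θ=159.4° here. β=73.8, B=79.6. 18·73.8/79.6 = 16.6884 → s = 36.6884
radial distance = base radius + s = 18 + 36.6884 = 54.6884

54.6884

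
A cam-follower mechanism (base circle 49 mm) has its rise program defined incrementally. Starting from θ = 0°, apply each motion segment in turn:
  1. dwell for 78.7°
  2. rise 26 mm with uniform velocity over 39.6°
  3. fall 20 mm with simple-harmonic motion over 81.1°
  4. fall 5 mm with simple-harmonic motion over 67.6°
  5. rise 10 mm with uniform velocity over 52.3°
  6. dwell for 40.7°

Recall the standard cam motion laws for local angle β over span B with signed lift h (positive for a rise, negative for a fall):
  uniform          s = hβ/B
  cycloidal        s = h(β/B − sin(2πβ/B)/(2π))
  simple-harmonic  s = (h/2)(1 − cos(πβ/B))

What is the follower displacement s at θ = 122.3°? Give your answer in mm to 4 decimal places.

seg 1 [0°–78.7°] dwell: s stays 0.0000
seg 2 [78.7°–118.3°] uniform, h=26: full span → s += 26 → s = 26.0000
seg 3 [118.3°–199.4°] simple-harmonic, h=-20: θ=122.3° here. β=4, B=81.1. -20/2·(1 − cos(π·0.0493)) = -0.1198 → s = 25.8802

25.8802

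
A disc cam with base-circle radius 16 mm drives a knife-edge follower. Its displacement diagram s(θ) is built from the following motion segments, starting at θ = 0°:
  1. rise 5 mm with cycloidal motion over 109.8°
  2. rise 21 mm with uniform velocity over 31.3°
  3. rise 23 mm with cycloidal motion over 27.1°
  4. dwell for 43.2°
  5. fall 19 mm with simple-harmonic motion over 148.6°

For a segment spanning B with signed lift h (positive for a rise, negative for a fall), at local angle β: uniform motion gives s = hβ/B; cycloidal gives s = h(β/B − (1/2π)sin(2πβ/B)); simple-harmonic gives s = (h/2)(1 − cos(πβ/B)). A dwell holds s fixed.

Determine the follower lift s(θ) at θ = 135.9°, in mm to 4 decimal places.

seg 1 [0°–109.8°] cycloidal, h=5: full span → s += 5 → s = 5.0000
seg 2 [109.8°–141.1°] uniform, h=21: θ=135.9° here. β=26.1, B=31.3. 21·26.1/31.3 = 17.5112 → s = 22.5112

22.5112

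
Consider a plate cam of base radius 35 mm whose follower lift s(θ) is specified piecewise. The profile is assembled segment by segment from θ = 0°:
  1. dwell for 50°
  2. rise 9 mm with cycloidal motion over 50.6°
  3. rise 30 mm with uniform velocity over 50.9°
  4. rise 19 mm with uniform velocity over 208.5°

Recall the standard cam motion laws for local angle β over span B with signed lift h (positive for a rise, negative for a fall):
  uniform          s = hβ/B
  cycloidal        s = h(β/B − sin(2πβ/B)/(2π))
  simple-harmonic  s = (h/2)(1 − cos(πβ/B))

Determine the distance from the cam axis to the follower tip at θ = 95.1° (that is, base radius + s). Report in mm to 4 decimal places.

seg 1 [0°–50°] dwell: s stays 0.0000
seg 2 [50°–100.6°] cycloidal, h=9: θ=95.1° here. β=45.1, B=50.6. 9·(0.8913 − sin(2π·0.8913)/(2π)) = 8.9257 → s = 8.9257
radial distance = base radius + s = 35 + 8.9257 = 43.9257

43.9257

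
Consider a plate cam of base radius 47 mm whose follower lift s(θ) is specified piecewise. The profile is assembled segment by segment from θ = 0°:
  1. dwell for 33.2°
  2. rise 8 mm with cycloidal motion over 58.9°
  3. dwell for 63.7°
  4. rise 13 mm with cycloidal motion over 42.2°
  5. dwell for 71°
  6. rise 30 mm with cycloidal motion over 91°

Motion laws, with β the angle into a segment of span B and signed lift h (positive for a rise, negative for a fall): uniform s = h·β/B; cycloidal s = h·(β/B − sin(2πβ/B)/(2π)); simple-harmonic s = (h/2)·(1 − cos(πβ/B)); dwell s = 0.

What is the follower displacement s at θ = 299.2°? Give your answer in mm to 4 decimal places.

seg 1 [0°–33.2°] dwell: s stays 0.0000
seg 2 [33.2°–92.1°] cycloidal, h=8: full span → s += 8 → s = 8.0000
seg 3 [92.1°–155.8°] dwell: s stays 8.0000
seg 4 [155.8°–198°] cycloidal, h=13: full span → s += 13 → s = 21.0000
seg 5 [198°–269°] dwell: s stays 21.0000
seg 6 [269°–360°] cycloidal, h=30: θ=299.2° here. β=30.2, B=91. 30·(0.3319 − sin(2π·0.3319)/(2π)) = 5.7993 → s = 26.7993

26.7993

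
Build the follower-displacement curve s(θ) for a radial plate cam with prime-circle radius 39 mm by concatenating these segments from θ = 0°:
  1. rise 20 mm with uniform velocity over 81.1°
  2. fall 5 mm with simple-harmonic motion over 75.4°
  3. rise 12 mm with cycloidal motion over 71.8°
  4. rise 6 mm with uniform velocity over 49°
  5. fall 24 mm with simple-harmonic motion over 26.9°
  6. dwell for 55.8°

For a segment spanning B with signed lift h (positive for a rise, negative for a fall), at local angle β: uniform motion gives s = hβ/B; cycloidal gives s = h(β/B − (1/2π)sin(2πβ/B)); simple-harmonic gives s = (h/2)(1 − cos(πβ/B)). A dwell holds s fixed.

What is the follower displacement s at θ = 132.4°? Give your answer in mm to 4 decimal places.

seg 1 [0°–81.1°] uniform, h=20: full span → s += 20 → s = 20.0000
seg 2 [81.1°–156.5°] simple-harmonic, h=-5: θ=132.4° here. β=51.3, B=75.4. -5/2·(1 − cos(π·0.6804)) = -3.8420 → s = 16.1580

16.1580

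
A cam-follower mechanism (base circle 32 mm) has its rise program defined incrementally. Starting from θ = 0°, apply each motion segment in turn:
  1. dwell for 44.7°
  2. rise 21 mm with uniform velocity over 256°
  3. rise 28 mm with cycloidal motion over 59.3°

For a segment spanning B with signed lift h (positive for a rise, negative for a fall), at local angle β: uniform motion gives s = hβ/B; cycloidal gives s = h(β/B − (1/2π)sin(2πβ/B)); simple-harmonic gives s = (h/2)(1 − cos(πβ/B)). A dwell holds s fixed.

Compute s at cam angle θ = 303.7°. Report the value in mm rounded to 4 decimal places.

seg 1 [0°–44.7°] dwell: s stays 0.0000
seg 2 [44.7°–300.7°] uniform, h=21: full span → s += 21 → s = 21.0000
seg 3 [300.7°–360°] cycloidal, h=28: θ=303.7° here. β=3, B=59.3. 28·(0.0506 − sin(2π·0.0506)/(2π)) = 0.0237 → s = 21.0237

21.0237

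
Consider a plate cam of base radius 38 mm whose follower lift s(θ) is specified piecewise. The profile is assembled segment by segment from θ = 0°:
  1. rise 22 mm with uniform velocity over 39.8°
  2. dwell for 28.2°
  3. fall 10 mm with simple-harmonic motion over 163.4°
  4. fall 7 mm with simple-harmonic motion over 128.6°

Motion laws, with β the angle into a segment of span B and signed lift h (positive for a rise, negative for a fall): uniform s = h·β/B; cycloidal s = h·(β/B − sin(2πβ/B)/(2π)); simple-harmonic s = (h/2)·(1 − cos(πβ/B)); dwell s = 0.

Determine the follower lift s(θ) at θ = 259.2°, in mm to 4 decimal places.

seg 1 [0°–39.8°] uniform, h=22: full span → s += 22 → s = 22.0000
seg 2 [39.8°–68°] dwell: s stays 22.0000
seg 3 [68°–231.4°] simple-harmonic, h=-10: full span → s += -10 → s = 12.0000
seg 4 [231.4°–360°] simple-harmonic, h=-7: θ=259.2° here. β=27.8, B=128.6. -7/2·(1 − cos(π·0.2162)) = -0.7766 → s = 11.2234

11.2234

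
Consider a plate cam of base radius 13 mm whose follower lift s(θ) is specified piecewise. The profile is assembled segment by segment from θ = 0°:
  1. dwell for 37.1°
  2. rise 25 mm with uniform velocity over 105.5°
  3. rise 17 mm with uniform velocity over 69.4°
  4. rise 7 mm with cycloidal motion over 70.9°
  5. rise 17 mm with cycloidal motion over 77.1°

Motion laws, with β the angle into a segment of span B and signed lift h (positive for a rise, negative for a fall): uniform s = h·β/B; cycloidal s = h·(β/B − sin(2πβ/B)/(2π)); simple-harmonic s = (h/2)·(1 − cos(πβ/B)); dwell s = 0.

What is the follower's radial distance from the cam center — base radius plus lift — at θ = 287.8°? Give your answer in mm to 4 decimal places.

seg 1 [0°–37.1°] dwell: s stays 0.0000
seg 2 [37.1°–142.6°] uniform, h=25: full span → s += 25 → s = 25.0000
seg 3 [142.6°–212°] uniform, h=17: full span → s += 17 → s = 42.0000
seg 4 [212°–282.9°] cycloidal, h=7: full span → s += 7 → s = 49.0000
seg 5 [282.9°–360°] cycloidal, h=17: θ=287.8° here. β=4.9, B=77.1. 17·(0.0636 − sin(2π·0.0636)/(2π)) = 0.0285 → s = 49.0285
radial distance = base radius + s = 13 + 49.0285 = 62.0285

62.0285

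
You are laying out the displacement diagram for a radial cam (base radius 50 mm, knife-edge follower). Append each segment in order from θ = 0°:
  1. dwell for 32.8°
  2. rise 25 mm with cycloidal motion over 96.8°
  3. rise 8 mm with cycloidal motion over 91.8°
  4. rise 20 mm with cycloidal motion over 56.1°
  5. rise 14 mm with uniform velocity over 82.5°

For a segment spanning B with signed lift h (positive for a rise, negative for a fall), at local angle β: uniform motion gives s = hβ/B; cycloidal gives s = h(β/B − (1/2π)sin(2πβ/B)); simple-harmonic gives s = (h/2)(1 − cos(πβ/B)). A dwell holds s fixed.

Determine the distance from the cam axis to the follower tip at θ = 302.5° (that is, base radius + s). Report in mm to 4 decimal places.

seg 1 [0°–32.8°] dwell: s stays 0.0000
seg 2 [32.8°–129.6°] cycloidal, h=25: full span → s += 25 → s = 25.0000
seg 3 [129.6°–221.4°] cycloidal, h=8: full span → s += 8 → s = 33.0000
seg 4 [221.4°–277.5°] cycloidal, h=20: full span → s += 20 → s = 53.0000
seg 5 [277.5°–360°] uniform, h=14: θ=302.5° here. β=25, B=82.5. 14·25/82.5 = 4.2424 → s = 57.2424
radial distance = base radius + s = 50 + 57.2424 = 107.2424

107.2424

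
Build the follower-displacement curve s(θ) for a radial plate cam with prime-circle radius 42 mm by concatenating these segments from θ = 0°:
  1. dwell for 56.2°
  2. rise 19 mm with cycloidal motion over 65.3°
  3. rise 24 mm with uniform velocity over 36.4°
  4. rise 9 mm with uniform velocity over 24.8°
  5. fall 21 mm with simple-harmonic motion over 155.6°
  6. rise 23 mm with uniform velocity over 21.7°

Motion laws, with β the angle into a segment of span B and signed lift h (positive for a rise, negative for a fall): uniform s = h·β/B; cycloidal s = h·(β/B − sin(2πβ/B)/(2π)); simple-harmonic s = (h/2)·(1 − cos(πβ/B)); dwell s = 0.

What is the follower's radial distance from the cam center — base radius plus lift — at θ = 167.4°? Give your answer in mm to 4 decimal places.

seg 1 [0°–56.2°] dwell: s stays 0.0000
seg 2 [56.2°–121.5°] cycloidal, h=19: full span → s += 19 → s = 19.0000
seg 3 [121.5°–157.9°] uniform, h=24: full span → s += 24 → s = 43.0000
seg 4 [157.9°–182.7°] uniform, h=9: θ=167.4° here. β=9.5, B=24.8. 9·9.5/24.8 = 3.4476 → s = 46.4476
radial distance = base radius + s = 42 + 46.4476 = 88.4476

88.4476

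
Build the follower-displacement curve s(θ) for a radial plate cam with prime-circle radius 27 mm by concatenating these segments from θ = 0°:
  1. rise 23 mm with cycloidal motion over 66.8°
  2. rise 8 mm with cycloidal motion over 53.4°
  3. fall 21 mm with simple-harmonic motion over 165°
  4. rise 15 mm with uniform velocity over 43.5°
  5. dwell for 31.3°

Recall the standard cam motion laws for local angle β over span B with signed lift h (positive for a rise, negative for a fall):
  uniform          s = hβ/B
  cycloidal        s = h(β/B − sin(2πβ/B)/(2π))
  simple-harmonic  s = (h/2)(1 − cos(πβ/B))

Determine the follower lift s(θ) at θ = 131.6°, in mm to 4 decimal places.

seg 1 [0°–66.8°] cycloidal, h=23: full span → s += 23 → s = 23.0000
seg 2 [66.8°–120.2°] cycloidal, h=8: full span → s += 8 → s = 31.0000
seg 3 [120.2°–285.2°] simple-harmonic, h=-21: θ=131.6° here. β=11.4, B=165. -21/2·(1 − cos(π·0.0691)) = -0.2464 → s = 30.7536

30.7536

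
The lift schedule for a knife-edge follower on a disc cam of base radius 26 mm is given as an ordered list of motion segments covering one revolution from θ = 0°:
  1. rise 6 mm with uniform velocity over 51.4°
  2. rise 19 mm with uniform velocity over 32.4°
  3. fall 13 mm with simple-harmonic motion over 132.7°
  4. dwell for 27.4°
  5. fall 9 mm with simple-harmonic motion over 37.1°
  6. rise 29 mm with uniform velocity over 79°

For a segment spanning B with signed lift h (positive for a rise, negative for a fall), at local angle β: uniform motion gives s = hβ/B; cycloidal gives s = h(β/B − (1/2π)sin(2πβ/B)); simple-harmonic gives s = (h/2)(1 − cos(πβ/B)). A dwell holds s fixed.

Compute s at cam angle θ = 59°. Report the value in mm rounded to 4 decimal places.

seg 1 [0°–51.4°] uniform, h=6: full span → s += 6 → s = 6.0000
seg 2 [51.4°–83.8°] uniform, h=19: θ=59° here. β=7.6, B=32.4. 19·7.6/32.4 = 4.4568 → s = 10.4568

10.4568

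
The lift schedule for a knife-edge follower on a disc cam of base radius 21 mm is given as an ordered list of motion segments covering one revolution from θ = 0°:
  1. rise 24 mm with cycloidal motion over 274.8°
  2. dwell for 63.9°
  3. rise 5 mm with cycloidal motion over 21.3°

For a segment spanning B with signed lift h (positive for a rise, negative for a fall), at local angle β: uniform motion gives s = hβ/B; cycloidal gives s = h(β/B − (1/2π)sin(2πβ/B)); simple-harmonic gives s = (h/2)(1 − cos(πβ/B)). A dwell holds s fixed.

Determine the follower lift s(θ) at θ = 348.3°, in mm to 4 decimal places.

seg 1 [0°–274.8°] cycloidal, h=24: full span → s += 24 → s = 24.0000
seg 2 [274.8°–338.7°] dwell: s stays 24.0000
seg 3 [338.7°–360°] cycloidal, h=5: θ=348.3° here. β=9.6, B=21.3. 5·(0.4507 − sin(2π·0.4507)/(2π)) = 2.0110 → s = 26.0110

26.0110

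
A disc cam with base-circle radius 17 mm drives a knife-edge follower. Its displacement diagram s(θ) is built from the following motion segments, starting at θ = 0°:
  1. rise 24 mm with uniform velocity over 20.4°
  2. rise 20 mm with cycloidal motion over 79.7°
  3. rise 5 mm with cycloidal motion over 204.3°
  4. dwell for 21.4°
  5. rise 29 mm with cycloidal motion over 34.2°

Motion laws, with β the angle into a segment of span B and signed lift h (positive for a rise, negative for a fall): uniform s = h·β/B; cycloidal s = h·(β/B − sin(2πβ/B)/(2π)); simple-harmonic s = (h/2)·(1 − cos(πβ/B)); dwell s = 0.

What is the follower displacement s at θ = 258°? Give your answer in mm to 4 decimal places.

seg 1 [0°–20.4°] uniform, h=24: full span → s += 24 → s = 24.0000
seg 2 [20.4°–100.1°] cycloidal, h=20: full span → s += 20 → s = 44.0000
seg 3 [100.1°–304.4°] cycloidal, h=5: θ=258° here. β=157.9, B=204.3. 5·(0.7729 − sin(2π·0.7729)/(2π)) = 4.6520 → s = 48.6520

48.6520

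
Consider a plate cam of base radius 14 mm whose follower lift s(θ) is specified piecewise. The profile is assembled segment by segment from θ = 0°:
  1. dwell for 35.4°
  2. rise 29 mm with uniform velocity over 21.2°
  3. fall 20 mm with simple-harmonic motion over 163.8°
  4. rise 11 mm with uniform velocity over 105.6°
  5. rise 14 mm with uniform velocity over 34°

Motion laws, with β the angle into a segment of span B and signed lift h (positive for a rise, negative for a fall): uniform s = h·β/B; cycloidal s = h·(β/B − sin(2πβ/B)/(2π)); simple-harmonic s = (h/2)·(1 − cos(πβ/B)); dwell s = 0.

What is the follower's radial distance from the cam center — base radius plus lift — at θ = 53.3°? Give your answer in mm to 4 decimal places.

seg 1 [0°–35.4°] dwell: s stays 0.0000
seg 2 [35.4°–56.6°] uniform, h=29: θ=53.3° here. β=17.9, B=21.2. 29·17.9/21.2 = 24.4858 → s = 24.4858
radial distance = base radius + s = 14 + 24.4858 = 38.4858

38.4858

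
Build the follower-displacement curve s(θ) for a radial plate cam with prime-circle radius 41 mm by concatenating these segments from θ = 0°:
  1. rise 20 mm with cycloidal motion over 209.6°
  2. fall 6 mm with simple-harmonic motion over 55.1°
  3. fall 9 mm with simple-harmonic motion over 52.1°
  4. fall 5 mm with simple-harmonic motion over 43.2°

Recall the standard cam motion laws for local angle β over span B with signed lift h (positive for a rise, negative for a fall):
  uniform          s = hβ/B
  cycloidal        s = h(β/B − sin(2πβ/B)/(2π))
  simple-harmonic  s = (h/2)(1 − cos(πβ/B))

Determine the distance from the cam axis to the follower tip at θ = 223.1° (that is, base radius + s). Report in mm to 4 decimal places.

seg 1 [0°–209.6°] cycloidal, h=20: full span → s += 20 → s = 20.0000
seg 2 [209.6°–264.7°] simple-harmonic, h=-6: θ=223.1° here. β=13.5, B=55.1. -6/2·(1 − cos(π·0.2450)) = -0.8457 → s = 19.1543
radial distance = base radius + s = 41 + 19.1543 = 60.1543

60.1543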